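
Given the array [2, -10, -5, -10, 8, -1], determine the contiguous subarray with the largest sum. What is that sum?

Using Kadane's algorithm on [2, -10, -5, -10, 8, -1]:

Scanning through the array:
Position 1 (value -10): max_ending_here = -8, max_so_far = 2
Position 2 (value -5): max_ending_here = -5, max_so_far = 2
Position 3 (value -10): max_ending_here = -10, max_so_far = 2
Position 4 (value 8): max_ending_here = 8, max_so_far = 8
Position 5 (value -1): max_ending_here = 7, max_so_far = 8

Maximum subarray: [8]
Maximum sum: 8

The maximum subarray is [8] with sum 8. This subarray runs from index 4 to index 4.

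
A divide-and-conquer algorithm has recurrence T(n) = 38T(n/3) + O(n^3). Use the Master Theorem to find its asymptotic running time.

Master Theorem for T(n) = 38T(n/3) + O(n^3):

a = 38, b = 3, c = 3
log_b(a) = log_3(38) = 3.3111

Case 1: c = 3 < log_3(38) = 3.3111
T(n) = O(n^(log_3 38))

For T(n) = 38T(n/3) + O(n^3): log_3(38) = 3.3111. This is Case 1 of the Master Theorem (c < log_b(a), work dominated by leaves), giving O(n^(log_3 38)).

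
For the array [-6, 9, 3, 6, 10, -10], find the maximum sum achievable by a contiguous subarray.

Using Kadane's algorithm on [-6, 9, 3, 6, 10, -10]:

Scanning through the array:
Position 1 (value 9): max_ending_here = 9, max_so_far = 9
Position 2 (value 3): max_ending_here = 12, max_so_far = 12
Position 3 (value 6): max_ending_here = 18, max_so_far = 18
Position 4 (value 10): max_ending_here = 28, max_so_far = 28
Position 5 (value -10): max_ending_here = 18, max_so_far = 28

Maximum subarray: [9, 3, 6, 10]
Maximum sum: 28

The maximum subarray is [9, 3, 6, 10] with sum 28. This subarray runs from index 1 to index 4.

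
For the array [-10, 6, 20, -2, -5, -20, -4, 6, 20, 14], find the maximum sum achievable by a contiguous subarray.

Using Kadane's algorithm on [-10, 6, 20, -2, -5, -20, -4, 6, 20, 14]:

Scanning through the array:
Position 1 (value 6): max_ending_here = 6, max_so_far = 6
Position 2 (value 20): max_ending_here = 26, max_so_far = 26
Position 3 (value -2): max_ending_here = 24, max_so_far = 26
Position 4 (value -5): max_ending_here = 19, max_so_far = 26
Position 5 (value -20): max_ending_here = -1, max_so_far = 26
Position 6 (value -4): max_ending_here = -4, max_so_far = 26
Position 7 (value 6): max_ending_here = 6, max_so_far = 26
Position 8 (value 20): max_ending_here = 26, max_so_far = 26
Position 9 (value 14): max_ending_here = 40, max_so_far = 40

Maximum subarray: [6, 20, 14]
Maximum sum: 40

The maximum subarray is [6, 20, 14] with sum 40. This subarray runs from index 7 to index 9.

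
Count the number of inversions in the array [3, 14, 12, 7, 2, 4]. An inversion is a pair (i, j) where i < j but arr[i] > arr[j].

Finding inversions in [3, 14, 12, 7, 2, 4]:

(0, 4): arr[0]=3 > arr[4]=2
(1, 2): arr[1]=14 > arr[2]=12
(1, 3): arr[1]=14 > arr[3]=7
(1, 4): arr[1]=14 > arr[4]=2
(1, 5): arr[1]=14 > arr[5]=4
(2, 3): arr[2]=12 > arr[3]=7
(2, 4): arr[2]=12 > arr[4]=2
(2, 5): arr[2]=12 > arr[5]=4
(3, 4): arr[3]=7 > arr[4]=2
(3, 5): arr[3]=7 > arr[5]=4

Total inversions: 10

The array has 10 inversion(s): (0,4), (1,2), (1,3), (1,4), (1,5), (2,3), (2,4), (2,5), (3,4), (3,5). Each pair (i,j) satisfies i < j and arr[i] > arr[j].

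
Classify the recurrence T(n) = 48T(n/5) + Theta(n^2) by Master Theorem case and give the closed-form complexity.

Master Theorem for T(n) = 48T(n/5) + O(n^2):

a = 48, b = 5, c = 2
log_b(a) = log_5(48) = 2.4053

Case 1: c = 2 < log_5(48) = 2.4053
T(n) = O(n^(log_5 48))

For T(n) = 48T(n/5) + O(n^2): log_5(48) = 2.4053. This is Case 1 of the Master Theorem (c < log_b(a), work dominated by leaves), giving O(n^(log_5 48)).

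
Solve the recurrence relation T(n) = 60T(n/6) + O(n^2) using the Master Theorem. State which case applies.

Master Theorem for T(n) = 60T(n/6) + O(n^2):

a = 60, b = 6, c = 2
log_b(a) = log_6(60) = 2.2851

Case 1: c = 2 < log_6(60) = 2.2851
T(n) = O(n^(log_6 60))

For T(n) = 60T(n/6) + O(n^2): log_6(60) = 2.2851. This is Case 1 of the Master Theorem (c < log_b(a), work dominated by leaves), giving O(n^(log_6 60)).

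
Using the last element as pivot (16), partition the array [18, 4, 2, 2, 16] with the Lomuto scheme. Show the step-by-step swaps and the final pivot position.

Lomuto partition with pivot = 16:

Initial array: [18, 4, 2, 2, 16]

arr[0]=18 > 16: no swap
arr[1]=4 <= 16: swap with position 0, array becomes [4, 18, 2, 2, 16]
arr[2]=2 <= 16: swap with position 1, array becomes [4, 2, 18, 2, 16]
arr[3]=2 <= 16: swap with position 2, array becomes [4, 2, 2, 18, 16]

Place pivot at position 3: [4, 2, 2, 16, 18]
Pivot position: 3

After partitioning with pivot 16, the array becomes [4, 2, 2, 16, 18]. The pivot is placed at index 3. All elements to the left of the pivot are <= 16, and all elements to the right are > 16.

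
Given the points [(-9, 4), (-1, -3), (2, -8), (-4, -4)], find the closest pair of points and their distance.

Computing all pairwise distances among 4 points:

d((-9, 4), (-1, -3)) = 10.6301
d((-9, 4), (2, -8)) = 16.2788
d((-9, 4), (-4, -4)) = 9.434
d((-1, -3), (2, -8)) = 5.831
d((-1, -3), (-4, -4)) = 3.1623 <-- minimum
d((2, -8), (-4, -4)) = 7.2111

Closest pair: (-1, -3) and (-4, -4) with distance 3.1623

The closest pair is (-1, -3) and (-4, -4) with Euclidean distance 3.1623. For 4 points, brute-force pairwise comparison is shown above. For large n, the divide-and-conquer algorithm (sort by x, recurse on halves, check the dividing strip) achieves O(n log n).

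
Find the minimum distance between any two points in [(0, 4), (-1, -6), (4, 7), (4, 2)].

Computing all pairwise distances among 4 points:

d((0, 4), (-1, -6)) = 10.0499
d((0, 4), (4, 7)) = 5.0
d((0, 4), (4, 2)) = 4.4721 <-- minimum
d((-1, -6), (4, 7)) = 13.9284
d((-1, -6), (4, 2)) = 9.434
d((4, 7), (4, 2)) = 5.0

Closest pair: (0, 4) and (4, 2) with distance 4.4721

The closest pair is (0, 4) and (4, 2) with Euclidean distance 4.4721. For 4 points, brute-force pairwise comparison is shown above. For large n, the divide-and-conquer algorithm (sort by x, recurse on halves, check the dividing strip) achieves O(n log n).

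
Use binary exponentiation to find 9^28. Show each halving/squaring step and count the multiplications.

Computing 9^28 by squaring (build up from 9^1; each line after the first costs one multiplication):

9^1 = 9
9^2 = (9^1)^2 = 9^2 = 81
9^3 = 9 * 9^2 = 9 * 81 = 729
9^6 = (9^3)^2 = 729^2 = 531441
9^7 = 9 * 9^6 = 9 * 531441 = 4782969
9^14 = (9^7)^2 = 4782969^2 = 22876792454961
9^28 = (9^14)^2 = 22876792454961^2 = 523347633027360537213511521

Result: 523347633027360537213511521
Multiplications needed: 6 (6 lines after 9^1)

9^28 = 523347633027360537213511521. Using exponentiation by squaring, this requires 6 multiplications. The key idea: if the exponent is even, square the half-power; if odd, multiply by the base once.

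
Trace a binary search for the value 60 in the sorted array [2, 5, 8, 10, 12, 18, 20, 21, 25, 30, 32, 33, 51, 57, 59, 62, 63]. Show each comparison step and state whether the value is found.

Binary search for 60 in [2, 5, 8, 10, 12, 18, 20, 21, 25, 30, 32, 33, 51, 57, 59, 62, 63]:

lo=0, hi=16, mid=8, arr[mid]=25 -> 25 < 60, search right half
lo=9, hi=16, mid=12, arr[mid]=51 -> 51 < 60, search right half
lo=13, hi=16, mid=14, arr[mid]=59 -> 59 < 60, search right half
lo=15, hi=16, mid=15, arr[mid]=62 -> 62 > 60, search left half
lo=15 > hi=14, target 60 not found

Binary search determines that 60 is not in the array after 4 comparisons. The search space was exhausted without finding the target.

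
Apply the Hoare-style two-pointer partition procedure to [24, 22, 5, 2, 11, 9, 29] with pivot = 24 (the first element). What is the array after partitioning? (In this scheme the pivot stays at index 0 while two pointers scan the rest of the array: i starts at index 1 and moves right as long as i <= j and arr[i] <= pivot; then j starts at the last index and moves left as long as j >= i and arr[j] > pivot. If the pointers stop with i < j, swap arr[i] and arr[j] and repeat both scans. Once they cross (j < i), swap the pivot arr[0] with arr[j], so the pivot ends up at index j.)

Hoare-style two-pointer partition with pivot = 24:

Initial array: [24, 22, 5, 2, 11, 9, 29]

Pointers start at i = 1, j = 6.
i ends at 6, j ends at 5: the pointers have crossed (j < i), so scanning stops.

Swap pivot arr[0] with arr[5] to place pivot at position 5: [9, 22, 5, 2, 11, 24, 29]
Pivot position: 5

After partitioning with pivot 24, the array becomes [9, 22, 5, 2, 11, 24, 29]. The pivot is placed at index 5. All elements to the left of the pivot are <= 24, and all elements to the right are > 24.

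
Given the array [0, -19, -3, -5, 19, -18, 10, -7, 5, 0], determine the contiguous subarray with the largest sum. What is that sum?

Using Kadane's algorithm on [0, -19, -3, -5, 19, -18, 10, -7, 5, 0]:

Scanning through the array:
Position 1 (value -19): max_ending_here = -19, max_so_far = 0
Position 2 (value -3): max_ending_here = -3, max_so_far = 0
Position 3 (value -5): max_ending_here = -5, max_so_far = 0
Position 4 (value 19): max_ending_here = 19, max_so_far = 19
Position 5 (value -18): max_ending_here = 1, max_so_far = 19
Position 6 (value 10): max_ending_here = 11, max_so_far = 19
Position 7 (value -7): max_ending_here = 4, max_so_far = 19
Position 8 (value 5): max_ending_here = 9, max_so_far = 19
Position 9 (value 0): max_ending_here = 9, max_so_far = 19

Maximum subarray: [19]
Maximum sum: 19

The maximum subarray is [19] with sum 19. This subarray runs from index 4 to index 4.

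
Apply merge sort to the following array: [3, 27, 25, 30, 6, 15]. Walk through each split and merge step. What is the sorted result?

Merge sort trace:

Split: [3, 27, 25, 30, 6, 15] -> [3, 27, 25] and [30, 6, 15]
  Split: [3, 27, 25] -> [3] and [27, 25]
    Split: [27, 25] -> [27] and [25]
    Merge: [27] + [25] -> [25, 27]
  Merge: [3] + [25, 27] -> [3, 25, 27]
  Split: [30, 6, 15] -> [30] and [6, 15]
    Split: [6, 15] -> [6] and [15]
    Merge: [6] + [15] -> [6, 15]
  Merge: [30] + [6, 15] -> [6, 15, 30]
Merge: [3, 25, 27] + [6, 15, 30] -> [3, 6, 15, 25, 27, 30]

Final sorted array: [3, 6, 15, 25, 27, 30]

The merge sort proceeds by recursively splitting the array and merging sorted halves.
After all merges, the sorted array is [3, 6, 15, 25, 27, 30].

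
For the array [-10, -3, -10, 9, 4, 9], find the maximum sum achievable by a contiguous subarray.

Using Kadane's algorithm on [-10, -3, -10, 9, 4, 9]:

Scanning through the array:
Position 1 (value -3): max_ending_here = -3, max_so_far = -3
Position 2 (value -10): max_ending_here = -10, max_so_far = -3
Position 3 (value 9): max_ending_here = 9, max_so_far = 9
Position 4 (value 4): max_ending_here = 13, max_so_far = 13
Position 5 (value 9): max_ending_here = 22, max_so_far = 22

Maximum subarray: [9, 4, 9]
Maximum sum: 22

The maximum subarray is [9, 4, 9] with sum 22. This subarray runs from index 3 to index 5.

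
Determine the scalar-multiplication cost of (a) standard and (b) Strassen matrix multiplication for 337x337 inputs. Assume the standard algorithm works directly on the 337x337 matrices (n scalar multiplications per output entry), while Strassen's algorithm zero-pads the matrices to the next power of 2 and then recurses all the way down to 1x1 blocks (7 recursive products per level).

Matrix multiplication for 337x337 matrices:

Strassen's algorithm requires power-of-2 dimensions. Pad 337x337 to 512x512 (next power of 2).

Standard algorithm: 337^3 = 38272753 multiplications
Strassen's algorithm: 7^(log2(512)) = 7^9 = 40353607 multiplications
Difference: 38272753 - 40353607 = -2080854 (Strassen uses MORE here due to padding overhead — for small or just-over-power-of-2 n, padding can outweigh the per-level savings)

Standard: 38272753 multiplications (337^3). Strassen: 40353607 multiplications (7^9, after padding to 512x512). Strassen reduces 8 recursive multiplications to 7 at each level.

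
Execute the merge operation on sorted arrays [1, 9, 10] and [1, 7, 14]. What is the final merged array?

Merging process:

Compare 1 vs 1: take 1 from left. Merged: [1]
Compare 9 vs 1: take 1 from right. Merged: [1, 1]
Compare 9 vs 7: take 7 from right. Merged: [1, 1, 7]
Compare 9 vs 14: take 9 from left. Merged: [1, 1, 7, 9]
Compare 10 vs 14: take 10 from left. Merged: [1, 1, 7, 9, 10]
Append remaining from right: [14]. Merged: [1, 1, 7, 9, 10, 14]

Final merged array: [1, 1, 7, 9, 10, 14]
Total comparisons: 5

The merged array is [1, 1, 7, 9, 10, 14], requiring 5 comparisons. The merge step runs in O(n) time where n is the total number of elements.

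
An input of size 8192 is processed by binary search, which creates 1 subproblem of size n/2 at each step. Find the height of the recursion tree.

For divide and conquer with division factor 2:

Problem sizes at each level:
Level 0: 8192
Level 1: 4096
Level 2: 2048
Level 3: 1024
Level 4: 512
Level 5: 256
Level 6: 128
Level 7: 64
Level 8: 32
Level 9: 16
Level 10: 8
Level 11: 4
Level 12: 2
Level 13: 1

The root is level 0 and the size-1 base case is level 13 (the tree spans levels 0 through 13, i.e. 14 levels counting the root), so the depth is the number of divisions: log_2(8192) = 13

The recursion tree depth is log_2(8192) = 13. At each level, the problem size is divided by 2, so it takes 13 divisions to reduce to a base case of size 1. The algorithm makes 1 recursive call at each level.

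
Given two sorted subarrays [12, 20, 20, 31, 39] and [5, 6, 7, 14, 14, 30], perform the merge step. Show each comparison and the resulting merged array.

Merging process:

Compare 12 vs 5: take 5 from right. Merged: [5]
Compare 12 vs 6: take 6 from right. Merged: [5, 6]
Compare 12 vs 7: take 7 from right. Merged: [5, 6, 7]
Compare 12 vs 14: take 12 from left. Merged: [5, 6, 7, 12]
Compare 20 vs 14: take 14 from right. Merged: [5, 6, 7, 12, 14]
Compare 20 vs 14: take 14 from right. Merged: [5, 6, 7, 12, 14, 14]
Compare 20 vs 30: take 20 from left. Merged: [5, 6, 7, 12, 14, 14, 20]
Compare 20 vs 30: take 20 from left. Merged: [5, 6, 7, 12, 14, 14, 20, 20]
Compare 31 vs 30: take 30 from right. Merged: [5, 6, 7, 12, 14, 14, 20, 20, 30]
Append remaining from left: [31, 39]. Merged: [5, 6, 7, 12, 14, 14, 20, 20, 30, 31, 39]

Final merged array: [5, 6, 7, 12, 14, 14, 20, 20, 30, 31, 39]
Total comparisons: 9

The merged array is [5, 6, 7, 12, 14, 14, 20, 20, 30, 31, 39], requiring 9 comparisons. The merge step runs in O(n) time where n is the total number of elements.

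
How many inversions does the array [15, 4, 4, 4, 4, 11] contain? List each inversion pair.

Finding inversions in [15, 4, 4, 4, 4, 11]:

(0, 1): arr[0]=15 > arr[1]=4
(0, 2): arr[0]=15 > arr[2]=4
(0, 3): arr[0]=15 > arr[3]=4
(0, 4): arr[0]=15 > arr[4]=4
(0, 5): arr[0]=15 > arr[5]=11

Total inversions: 5

The array has 5 inversion(s): (0,1), (0,2), (0,3), (0,4), (0,5). Each pair (i,j) satisfies i < j and arr[i] > arr[j].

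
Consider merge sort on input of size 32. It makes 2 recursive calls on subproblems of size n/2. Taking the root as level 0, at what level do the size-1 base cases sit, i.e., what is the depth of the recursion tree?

For divide and conquer with division factor 2:

Problem sizes at each level:
Level 0: 32
Level 1: 16
Level 2: 8
Level 3: 4
Level 4: 2
Level 5: 1

The root is level 0 and the size-1 base case is level 5 (the tree spans levels 0 through 5, i.e. 6 levels counting the root), so the depth is the number of divisions: log_2(32) = 5

The recursion tree depth is log_2(32) = 5. At each level, the problem size is divided by 2, so it takes 5 divisions to reduce to a base case of size 1. The algorithm makes 2 recursive calls at each level.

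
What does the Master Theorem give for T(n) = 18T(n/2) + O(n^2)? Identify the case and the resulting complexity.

Master Theorem for T(n) = 18T(n/2) + O(n^2):

a = 18, b = 2, c = 2
log_b(a) = log_2(18) = 4.1699

Case 1: c = 2 < log_2(18) = 4.1699
T(n) = O(n^(log_2 18))

For T(n) = 18T(n/2) + O(n^2): log_2(18) = 4.1699. This is Case 1 of the Master Theorem (c < log_b(a), work dominated by leaves), giving O(n^(log_2 18)).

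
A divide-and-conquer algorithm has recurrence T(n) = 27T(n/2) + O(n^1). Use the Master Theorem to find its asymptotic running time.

Master Theorem for T(n) = 27T(n/2) + O(n^1):

a = 27, b = 2, c = 1
log_b(a) = log_2(27) = 4.7549

Case 1: c = 1 < log_2(27) = 4.7549
T(n) = O(n^(log_2 27))

For T(n) = 27T(n/2) + O(n^1): log_2(27) = 4.7549. This is Case 1 of the Master Theorem (c < log_b(a), work dominated by leaves), giving O(n^(log_2 27)).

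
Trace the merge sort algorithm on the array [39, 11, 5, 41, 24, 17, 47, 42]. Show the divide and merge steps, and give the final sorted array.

Merge sort trace:

Split: [39, 11, 5, 41, 24, 17, 47, 42] -> [39, 11, 5, 41] and [24, 17, 47, 42]
  Split: [39, 11, 5, 41] -> [39, 11] and [5, 41]
    Split: [39, 11] -> [39] and [11]
    Merge: [39] + [11] -> [11, 39]
    Split: [5, 41] -> [5] and [41]
    Merge: [5] + [41] -> [5, 41]
  Merge: [11, 39] + [5, 41] -> [5, 11, 39, 41]
  Split: [24, 17, 47, 42] -> [24, 17] and [47, 42]
    Split: [24, 17] -> [24] and [17]
    Merge: [24] + [17] -> [17, 24]
    Split: [47, 42] -> [47] and [42]
    Merge: [47] + [42] -> [42, 47]
  Merge: [17, 24] + [42, 47] -> [17, 24, 42, 47]
Merge: [5, 11, 39, 41] + [17, 24, 42, 47] -> [5, 11, 17, 24, 39, 41, 42, 47]

Final sorted array: [5, 11, 17, 24, 39, 41, 42, 47]

The merge sort proceeds by recursively splitting the array and merging sorted halves.
After all merges, the sorted array is [5, 11, 17, 24, 39, 41, 42, 47].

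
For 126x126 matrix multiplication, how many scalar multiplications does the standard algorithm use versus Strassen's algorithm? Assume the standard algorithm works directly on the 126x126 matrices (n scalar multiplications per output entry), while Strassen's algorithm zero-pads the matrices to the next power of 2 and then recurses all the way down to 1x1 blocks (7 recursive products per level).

Matrix multiplication for 126x126 matrices:

Strassen's algorithm requires power-of-2 dimensions. Pad 126x126 to 128x128 (next power of 2).

Standard algorithm: 126^3 = 2000376 multiplications
Strassen's algorithm: 7^(log2(128)) = 7^7 = 823543 multiplications
Savings: 2000376 - 823543 = 1176833 multiplications

Standard: 2000376 multiplications (126^3). Strassen: 823543 multiplications (7^7, after padding to 128x128). Strassen reduces 8 recursive multiplications to 7 at each level.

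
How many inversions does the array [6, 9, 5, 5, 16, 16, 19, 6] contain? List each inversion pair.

Finding inversions in [6, 9, 5, 5, 16, 16, 19, 6]:

(0, 2): arr[0]=6 > arr[2]=5
(0, 3): arr[0]=6 > arr[3]=5
(1, 2): arr[1]=9 > arr[2]=5
(1, 3): arr[1]=9 > arr[3]=5
(1, 7): arr[1]=9 > arr[7]=6
(4, 7): arr[4]=16 > arr[7]=6
(5, 7): arr[5]=16 > arr[7]=6
(6, 7): arr[6]=19 > arr[7]=6

Total inversions: 8

The array has 8 inversion(s): (0,2), (0,3), (1,2), (1,3), (1,7), (4,7), (5,7), (6,7). Each pair (i,j) satisfies i < j and arr[i] > arr[j].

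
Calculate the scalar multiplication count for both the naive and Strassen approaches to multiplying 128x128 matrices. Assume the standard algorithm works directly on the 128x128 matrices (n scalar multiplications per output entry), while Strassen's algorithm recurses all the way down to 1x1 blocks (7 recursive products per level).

Matrix multiplication for 128x128 matrices:

Standard algorithm: 128^3 = 2097152 multiplications
Strassen's algorithm: 7^(log2(128)) = 7^7 = 823543 multiplications
Savings: 2097152 - 823543 = 1273609 multiplications

Standard: 2097152 multiplications (128^3). Strassen: 823543 multiplications (7^7). Strassen reduces 8 recursive multiplications to 7 at each level.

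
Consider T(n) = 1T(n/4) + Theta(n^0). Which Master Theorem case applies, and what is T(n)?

Master Theorem for T(n) = 1T(n/4) + O(n^0):

a = 1, b = 4, c = 0
log_b(a) = log_4(1) = 0.0000

Case 2: c = 0 = log_4(1) = 0.0000
T(n) = O(n^0 log n) = O(log n)

For T(n) = 1T(n/4) + O(n^0): log_4(1) = 0.0000. This is Case 2 of the Master Theorem (c = log_b(a), equal work at all levels), giving O(log n).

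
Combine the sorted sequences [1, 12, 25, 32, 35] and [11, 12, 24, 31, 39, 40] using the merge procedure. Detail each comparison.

Merging process:

Compare 1 vs 11: take 1 from left. Merged: [1]
Compare 12 vs 11: take 11 from right. Merged: [1, 11]
Compare 12 vs 12: take 12 from left. Merged: [1, 11, 12]
Compare 25 vs 12: take 12 from right. Merged: [1, 11, 12, 12]
Compare 25 vs 24: take 24 from right. Merged: [1, 11, 12, 12, 24]
Compare 25 vs 31: take 25 from left. Merged: [1, 11, 12, 12, 24, 25]
Compare 32 vs 31: take 31 from right. Merged: [1, 11, 12, 12, 24, 25, 31]
Compare 32 vs 39: take 32 from left. Merged: [1, 11, 12, 12, 24, 25, 31, 32]
Compare 35 vs 39: take 35 from left. Merged: [1, 11, 12, 12, 24, 25, 31, 32, 35]
Append remaining from right: [39, 40]. Merged: [1, 11, 12, 12, 24, 25, 31, 32, 35, 39, 40]

Final merged array: [1, 11, 12, 12, 24, 25, 31, 32, 35, 39, 40]
Total comparisons: 9

The merged array is [1, 11, 12, 12, 24, 25, 31, 32, 35, 39, 40], requiring 9 comparisons. The merge step runs in O(n) time where n is the total number of elements.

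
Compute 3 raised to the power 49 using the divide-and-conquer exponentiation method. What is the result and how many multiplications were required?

Computing 3^49 by squaring (build up from 3^1; each line after the first costs one multiplication):

3^1 = 3
3^2 = (3^1)^2 = 3^2 = 9
3^3 = 3 * 3^2 = 3 * 9 = 27
3^6 = (3^3)^2 = 27^2 = 729
3^12 = (3^6)^2 = 729^2 = 531441
3^24 = (3^12)^2 = 531441^2 = 282429536481
3^48 = (3^24)^2 = 282429536481^2 = 79766443076872509863361
3^49 = 3 * 3^48 = 3 * 79766443076872509863361 = 239299329230617529590083

Result: 239299329230617529590083
Multiplications needed: 7 (7 lines after 3^1)

3^49 = 239299329230617529590083. Using exponentiation by squaring, this requires 7 multiplications. The key idea: if the exponent is even, square the half-power; if odd, multiply by the base once.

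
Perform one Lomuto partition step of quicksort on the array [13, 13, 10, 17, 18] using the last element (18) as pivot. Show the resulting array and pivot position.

Lomuto partition with pivot = 18:

Initial array: [13, 13, 10, 17, 18]

arr[0]=13 <= 18: swap with position 0, array becomes [13, 13, 10, 17, 18]
arr[1]=13 <= 18: swap with position 1, array becomes [13, 13, 10, 17, 18]
arr[2]=10 <= 18: swap with position 2, array becomes [13, 13, 10, 17, 18]
arr[3]=17 <= 18: swap with position 3, array becomes [13, 13, 10, 17, 18]

Place pivot at position 4: [13, 13, 10, 17, 18]
Pivot position: 4

After partitioning with pivot 18, the array becomes [13, 13, 10, 17, 18]. The pivot is placed at index 4. All elements to the left of the pivot are <= 18, and all elements to the right are > 18.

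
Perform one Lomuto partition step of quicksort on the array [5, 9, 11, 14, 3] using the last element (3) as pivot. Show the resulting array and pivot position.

Lomuto partition with pivot = 3:

Initial array: [5, 9, 11, 14, 3]

arr[0]=5 > 3: no swap
arr[1]=9 > 3: no swap
arr[2]=11 > 3: no swap
arr[3]=14 > 3: no swap

Place pivot at position 0: [3, 9, 11, 14, 5]
Pivot position: 0

After partitioning with pivot 3, the array becomes [3, 9, 11, 14, 5]. The pivot is placed at index 0. All elements to the left of the pivot are <= 3, and all elements to the right are > 3.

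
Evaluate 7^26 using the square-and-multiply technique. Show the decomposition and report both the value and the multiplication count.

Computing 7^26 by squaring (build up from 7^1; each line after the first costs one multiplication):

7^1 = 7
7^2 = (7^1)^2 = 7^2 = 49
7^3 = 7 * 7^2 = 7 * 49 = 343
7^6 = (7^3)^2 = 343^2 = 117649
7^12 = (7^6)^2 = 117649^2 = 13841287201
7^13 = 7 * 7^12 = 7 * 13841287201 = 96889010407
7^26 = (7^13)^2 = 96889010407^2 = 9387480337647754305649

Result: 9387480337647754305649
Multiplications needed: 6 (6 lines after 7^1)

7^26 = 9387480337647754305649. Using exponentiation by squaring, this requires 6 multiplications. The key idea: if the exponent is even, square the half-power; if odd, multiply by the base once.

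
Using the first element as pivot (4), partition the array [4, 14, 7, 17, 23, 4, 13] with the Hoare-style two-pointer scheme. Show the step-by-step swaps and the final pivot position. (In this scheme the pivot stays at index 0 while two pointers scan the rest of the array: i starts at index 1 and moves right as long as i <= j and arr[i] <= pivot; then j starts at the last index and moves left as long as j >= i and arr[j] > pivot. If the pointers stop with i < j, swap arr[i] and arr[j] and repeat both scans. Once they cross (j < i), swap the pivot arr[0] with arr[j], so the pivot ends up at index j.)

Hoare-style two-pointer partition with pivot = 4:

Initial array: [4, 14, 7, 17, 23, 4, 13]

Pointers start at i = 1, j = 6.
i stops at index 1 (arr[1]=14 > 4), j stops at index 5 (arr[5]=4 <= 4): swap arr[1] and arr[5], array becomes [4, 4, 7, 17, 23, 14, 13]
i ends at 2, j ends at 1: the pointers have crossed (j < i), so scanning stops.

Swap pivot arr[0] with arr[1] to place pivot at position 1: [4, 4, 7, 17, 23, 14, 13]
Pivot position: 1

After partitioning with pivot 4, the array becomes [4, 4, 7, 17, 23, 14, 13]. The pivot is placed at index 1. All elements to the left of the pivot are <= 4, and all elements to the right are > 4.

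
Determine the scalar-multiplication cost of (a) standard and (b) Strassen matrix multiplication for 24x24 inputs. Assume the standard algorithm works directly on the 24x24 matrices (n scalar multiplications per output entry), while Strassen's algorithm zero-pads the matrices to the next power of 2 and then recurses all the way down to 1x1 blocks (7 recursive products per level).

Matrix multiplication for 24x24 matrices:

Strassen's algorithm requires power-of-2 dimensions. Pad 24x24 to 32x32 (next power of 2).

Standard algorithm: 24^3 = 13824 multiplications
Strassen's algorithm: 7^(log2(32)) = 7^5 = 16807 multiplications
Difference: 13824 - 16807 = -2983 (Strassen uses MORE here due to padding overhead — for small or just-over-power-of-2 n, padding can outweigh the per-level savings)

Standard: 13824 multiplications (24^3). Strassen: 16807 multiplications (7^5, after padding to 32x32). Strassen reduces 8 recursive multiplications to 7 at each level.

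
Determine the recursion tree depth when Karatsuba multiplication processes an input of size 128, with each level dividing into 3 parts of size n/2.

For divide and conquer with division factor 2:

Problem sizes at each level:
Level 0: 128
Level 1: 64
Level 2: 32
Level 3: 16
Level 4: 8
Level 5: 4
Level 6: 2
Level 7: 1

The root is level 0 and the size-1 base case is level 7 (the tree spans levels 0 through 7, i.e. 8 levels counting the root), so the depth is the number of divisions: log_2(128) = 7

The recursion tree depth is log_2(128) = 7. At each level, the problem size is divided by 2, so it takes 7 divisions to reduce to a base case of size 1. The algorithm makes 3 recursive calls at each level.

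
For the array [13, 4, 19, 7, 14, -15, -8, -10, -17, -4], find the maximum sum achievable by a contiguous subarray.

Using Kadane's algorithm on [13, 4, 19, 7, 14, -15, -8, -10, -17, -4]:

Scanning through the array:
Position 1 (value 4): max_ending_here = 17, max_so_far = 17
Position 2 (value 19): max_ending_here = 36, max_so_far = 36
Position 3 (value 7): max_ending_here = 43, max_so_far = 43
Position 4 (value 14): max_ending_here = 57, max_so_far = 57
Position 5 (value -15): max_ending_here = 42, max_so_far = 57
Position 6 (value -8): max_ending_here = 34, max_so_far = 57
Position 7 (value -10): max_ending_here = 24, max_so_far = 57
Position 8 (value -17): max_ending_here = 7, max_so_far = 57
Position 9 (value -4): max_ending_here = 3, max_so_far = 57

Maximum subarray: [13, 4, 19, 7, 14]
Maximum sum: 57

The maximum subarray is [13, 4, 19, 7, 14] with sum 57. This subarray runs from index 0 to index 4.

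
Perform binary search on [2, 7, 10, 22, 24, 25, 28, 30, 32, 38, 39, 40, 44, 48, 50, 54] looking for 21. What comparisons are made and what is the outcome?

Binary search for 21 in [2, 7, 10, 22, 24, 25, 28, 30, 32, 38, 39, 40, 44, 48, 50, 54]:

lo=0, hi=15, mid=7, arr[mid]=30 -> 30 > 21, search left half
lo=0, hi=6, mid=3, arr[mid]=22 -> 22 > 21, search left half
lo=0, hi=2, mid=1, arr[mid]=7 -> 7 < 21, search right half
lo=2, hi=2, mid=2, arr[mid]=10 -> 10 < 21, search right half
lo=3 > hi=2, target 21 not found

Binary search determines that 21 is not in the array after 4 comparisons. The search space was exhausted without finding the target.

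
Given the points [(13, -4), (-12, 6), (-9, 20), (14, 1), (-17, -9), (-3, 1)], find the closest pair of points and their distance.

Computing all pairwise distances among 6 points:

d((13, -4), (-12, 6)) = 26.9258
d((13, -4), (-9, 20)) = 32.5576
d((13, -4), (14, 1)) = 5.099 <-- minimum
d((13, -4), (-17, -9)) = 30.4138
d((13, -4), (-3, 1)) = 16.7631
d((-12, 6), (-9, 20)) = 14.3178
d((-12, 6), (14, 1)) = 26.4764
d((-12, 6), (-17, -9)) = 15.8114
d((-12, 6), (-3, 1)) = 10.2956
d((-9, 20), (14, 1)) = 29.8329
d((-9, 20), (-17, -9)) = 30.0832
d((-9, 20), (-3, 1)) = 19.9249
d((14, 1), (-17, -9)) = 32.573
d((14, 1), (-3, 1)) = 17.0
d((-17, -9), (-3, 1)) = 17.2047

Closest pair: (13, -4) and (14, 1) with distance 5.099

The closest pair is (13, -4) and (14, 1) with Euclidean distance 5.099. For 6 points, brute-force pairwise comparison is shown above. For large n, the divide-and-conquer algorithm (sort by x, recurse on halves, check the dividing strip) achieves O(n log n).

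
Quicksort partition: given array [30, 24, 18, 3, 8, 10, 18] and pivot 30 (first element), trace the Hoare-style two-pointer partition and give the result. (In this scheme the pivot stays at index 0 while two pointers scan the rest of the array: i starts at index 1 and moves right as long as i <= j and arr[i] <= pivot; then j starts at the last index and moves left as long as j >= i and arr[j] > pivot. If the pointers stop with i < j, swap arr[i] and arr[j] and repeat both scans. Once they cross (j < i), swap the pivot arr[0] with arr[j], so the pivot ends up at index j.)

Hoare-style two-pointer partition with pivot = 30:

Initial array: [30, 24, 18, 3, 8, 10, 18]

Pointers start at i = 1, j = 6.
i ends at 7, j ends at 6: the pointers have crossed (j < i), so scanning stops.

Swap pivot arr[0] with arr[6] to place pivot at position 6: [18, 24, 18, 3, 8, 10, 30]
Pivot position: 6

After partitioning with pivot 30, the array becomes [18, 24, 18, 3, 8, 10, 30]. The pivot is placed at index 6. All elements to the left of the pivot are <= 30, and all elements to the right are > 30.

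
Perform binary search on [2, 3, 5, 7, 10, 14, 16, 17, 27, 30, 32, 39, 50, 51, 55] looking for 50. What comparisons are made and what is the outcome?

Binary search for 50 in [2, 3, 5, 7, 10, 14, 16, 17, 27, 30, 32, 39, 50, 51, 55]:

lo=0, hi=14, mid=7, arr[mid]=17 -> 17 < 50, search right half
lo=8, hi=14, mid=11, arr[mid]=39 -> 39 < 50, search right half
lo=12, hi=14, mid=13, arr[mid]=51 -> 51 > 50, search left half
lo=12, hi=12, mid=12, arr[mid]=50 -> Found target at index 12!

Binary search finds 50 at index 12 after 4 comparisons. The search repeatedly halves the search space by comparing with the middle element.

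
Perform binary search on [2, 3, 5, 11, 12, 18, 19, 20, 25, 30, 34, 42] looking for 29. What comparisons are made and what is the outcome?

Binary search for 29 in [2, 3, 5, 11, 12, 18, 19, 20, 25, 30, 34, 42]:

lo=0, hi=11, mid=5, arr[mid]=18 -> 18 < 29, search right half
lo=6, hi=11, mid=8, arr[mid]=25 -> 25 < 29, search right half
lo=9, hi=11, mid=10, arr[mid]=34 -> 34 > 29, search left half
lo=9, hi=9, mid=9, arr[mid]=30 -> 30 > 29, search left half
lo=9 > hi=8, target 29 not found

Binary search determines that 29 is not in the array after 4 comparisons. The search space was exhausted without finding the target.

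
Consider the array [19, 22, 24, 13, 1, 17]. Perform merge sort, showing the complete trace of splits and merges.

Merge sort trace:

Split: [19, 22, 24, 13, 1, 17] -> [19, 22, 24] and [13, 1, 17]
  Split: [19, 22, 24] -> [19] and [22, 24]
    Split: [22, 24] -> [22] and [24]
    Merge: [22] + [24] -> [22, 24]
  Merge: [19] + [22, 24] -> [19, 22, 24]
  Split: [13, 1, 17] -> [13] and [1, 17]
    Split: [1, 17] -> [1] and [17]
    Merge: [1] + [17] -> [1, 17]
  Merge: [13] + [1, 17] -> [1, 13, 17]
Merge: [19, 22, 24] + [1, 13, 17] -> [1, 13, 17, 19, 22, 24]

Final sorted array: [1, 13, 17, 19, 22, 24]

The merge sort proceeds by recursively splitting the array and merging sorted halves.
After all merges, the sorted array is [1, 13, 17, 19, 22, 24].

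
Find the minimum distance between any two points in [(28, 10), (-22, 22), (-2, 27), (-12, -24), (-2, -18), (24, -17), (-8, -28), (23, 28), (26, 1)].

Computing all pairwise distances among 9 points:

d((28, 10), (-22, 22)) = 51.4198
d((28, 10), (-2, 27)) = 34.4819
d((28, 10), (-12, -24)) = 52.4976
d((28, 10), (-2, -18)) = 41.0366
d((28, 10), (24, -17)) = 27.2947
d((28, 10), (-8, -28)) = 52.345
d((28, 10), (23, 28)) = 18.6815
d((28, 10), (26, 1)) = 9.2195
d((-22, 22), (-2, 27)) = 20.6155
d((-22, 22), (-12, -24)) = 47.0744
d((-22, 22), (-2, -18)) = 44.7214
d((-22, 22), (24, -17)) = 60.3075
d((-22, 22), (-8, -28)) = 51.923
d((-22, 22), (23, 28)) = 45.3982
d((-22, 22), (26, 1)) = 52.3927
d((-2, 27), (-12, -24)) = 51.9711
d((-2, 27), (-2, -18)) = 45.0
d((-2, 27), (24, -17)) = 51.1077
d((-2, 27), (-8, -28)) = 55.3263
d((-2, 27), (23, 28)) = 25.02
d((-2, 27), (26, 1)) = 38.2099
d((-12, -24), (-2, -18)) = 11.6619
d((-12, -24), (24, -17)) = 36.6742
d((-12, -24), (-8, -28)) = 5.6569 <-- minimum
d((-12, -24), (23, 28)) = 62.6817
d((-12, -24), (26, 1)) = 45.4863
d((-2, -18), (24, -17)) = 26.0192
d((-2, -18), (-8, -28)) = 11.6619
d((-2, -18), (23, 28)) = 52.3546
d((-2, -18), (26, 1)) = 33.8378
d((24, -17), (-8, -28)) = 33.8378
d((24, -17), (23, 28)) = 45.0111
d((24, -17), (26, 1)) = 18.1108
d((-8, -28), (23, 28)) = 64.0078
d((-8, -28), (26, 1)) = 44.6878
d((23, 28), (26, 1)) = 27.1662

Closest pair: (-12, -24) and (-8, -28) with distance 5.6569

The closest pair is (-12, -24) and (-8, -28) with Euclidean distance 5.6569. For 9 points, brute-force pairwise comparison is shown above. For large n, the divide-and-conquer algorithm (sort by x, recurse on halves, check the dividing strip) achieves O(n log n).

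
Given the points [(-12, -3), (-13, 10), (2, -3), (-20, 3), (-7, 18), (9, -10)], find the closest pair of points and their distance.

Computing all pairwise distances among 6 points:

d((-12, -3), (-13, 10)) = 13.0384
d((-12, -3), (2, -3)) = 14.0
d((-12, -3), (-20, 3)) = 10.0
d((-12, -3), (-7, 18)) = 21.587
d((-12, -3), (9, -10)) = 22.1359
d((-13, 10), (2, -3)) = 19.8494
d((-13, 10), (-20, 3)) = 9.8995 <-- minimum
d((-13, 10), (-7, 18)) = 10.0
d((-13, 10), (9, -10)) = 29.7321
d((2, -3), (-20, 3)) = 22.8035
d((2, -3), (-7, 18)) = 22.8473
d((2, -3), (9, -10)) = 9.8995 <-- minimum
d((-20, 3), (-7, 18)) = 19.8494
d((-20, 3), (9, -10)) = 31.7805
d((-7, 18), (9, -10)) = 32.249

Minimum distance: 9.8995 (tie among 2 pairs: (-13, 10) and (-20, 3); (2, -3) and (9, -10))

The minimum Euclidean distance is 9.8995. There is a tie: 2 pairs achieve this minimum — (-13, 10) and (-20, 3); (2, -3) and (9, -10). Any of these is a valid closest pair. For 6 points, brute-force pairwise comparison is shown above. For large n, the divide-and-conquer algorithm (sort by x, recurse on halves, check the dividing strip) achieves O(n log n).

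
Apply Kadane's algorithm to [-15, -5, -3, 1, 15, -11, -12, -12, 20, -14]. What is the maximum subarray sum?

Using Kadane's algorithm on [-15, -5, -3, 1, 15, -11, -12, -12, 20, -14]:

Scanning through the array:
Position 1 (value -5): max_ending_here = -5, max_so_far = -5
Position 2 (value -3): max_ending_here = -3, max_so_far = -3
Position 3 (value 1): max_ending_here = 1, max_so_far = 1
Position 4 (value 15): max_ending_here = 16, max_so_far = 16
Position 5 (value -11): max_ending_here = 5, max_so_far = 16
Position 6 (value -12): max_ending_here = -7, max_so_far = 16
Position 7 (value -12): max_ending_here = -12, max_so_far = 16
Position 8 (value 20): max_ending_here = 20, max_so_far = 20
Position 9 (value -14): max_ending_here = 6, max_so_far = 20

Maximum subarray: [20]
Maximum sum: 20

The maximum subarray is [20] with sum 20. This subarray runs from index 8 to index 8.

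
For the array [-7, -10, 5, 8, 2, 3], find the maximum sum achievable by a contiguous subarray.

Using Kadane's algorithm on [-7, -10, 5, 8, 2, 3]:

Scanning through the array:
Position 1 (value -10): max_ending_here = -10, max_so_far = -7
Position 2 (value 5): max_ending_here = 5, max_so_far = 5
Position 3 (value 8): max_ending_here = 13, max_so_far = 13
Position 4 (value 2): max_ending_here = 15, max_so_far = 15
Position 5 (value 3): max_ending_here = 18, max_so_far = 18

Maximum subarray: [5, 8, 2, 3]
Maximum sum: 18

The maximum subarray is [5, 8, 2, 3] with sum 18. This subarray runs from index 2 to index 5.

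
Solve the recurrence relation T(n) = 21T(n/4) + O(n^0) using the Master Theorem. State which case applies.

Master Theorem for T(n) = 21T(n/4) + O(n^0):

a = 21, b = 4, c = 0
log_b(a) = log_4(21) = 2.1962

Case 1: c = 0 < log_4(21) = 2.1962
T(n) = O(n^(log_4 21))

For T(n) = 21T(n/4) + O(n^0): log_4(21) = 2.1962. This is Case 1 of the Master Theorem (c < log_b(a), work dominated by leaves), giving O(n^(log_4 21)).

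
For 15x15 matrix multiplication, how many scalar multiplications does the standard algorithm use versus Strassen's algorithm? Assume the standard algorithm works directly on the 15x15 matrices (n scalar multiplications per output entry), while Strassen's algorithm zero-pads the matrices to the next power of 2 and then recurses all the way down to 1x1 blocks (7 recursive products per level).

Matrix multiplication for 15x15 matrices:

Strassen's algorithm requires power-of-2 dimensions. Pad 15x15 to 16x16 (next power of 2).

Standard algorithm: 15^3 = 3375 multiplications
Strassen's algorithm: 7^(log2(16)) = 7^4 = 2401 multiplications
Savings: 3375 - 2401 = 974 multiplications

Standard: 3375 multiplications (15^3). Strassen: 2401 multiplications (7^4, after padding to 16x16). Strassen reduces 8 recursive multiplications to 7 at each level.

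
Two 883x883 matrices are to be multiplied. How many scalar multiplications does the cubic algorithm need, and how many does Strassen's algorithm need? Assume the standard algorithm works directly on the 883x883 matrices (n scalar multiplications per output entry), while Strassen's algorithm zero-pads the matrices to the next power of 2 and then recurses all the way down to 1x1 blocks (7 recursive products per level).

Matrix multiplication for 883x883 matrices:

Strassen's algorithm requires power-of-2 dimensions. Pad 883x883 to 1024x1024 (next power of 2).

Standard algorithm: 883^3 = 688465387 multiplications
Strassen's algorithm: 7^(log2(1024)) = 7^10 = 282475249 multiplications
Savings: 688465387 - 282475249 = 405990138 multiplications

Standard: 688465387 multiplications (883^3). Strassen: 282475249 multiplications (7^10, after padding to 1024x1024). Strassen reduces 8 recursive multiplications to 7 at each level.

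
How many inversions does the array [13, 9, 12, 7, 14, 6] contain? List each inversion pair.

Finding inversions in [13, 9, 12, 7, 14, 6]:

(0, 1): arr[0]=13 > arr[1]=9
(0, 2): arr[0]=13 > arr[2]=12
(0, 3): arr[0]=13 > arr[3]=7
(0, 5): arr[0]=13 > arr[5]=6
(1, 3): arr[1]=9 > arr[3]=7
(1, 5): arr[1]=9 > arr[5]=6
(2, 3): arr[2]=12 > arr[3]=7
(2, 5): arr[2]=12 > arr[5]=6
(3, 5): arr[3]=7 > arr[5]=6
(4, 5): arr[4]=14 > arr[5]=6

Total inversions: 10

The array has 10 inversion(s): (0,1), (0,2), (0,3), (0,5), (1,3), (1,5), (2,3), (2,5), (3,5), (4,5). Each pair (i,j) satisfies i < j and arr[i] > arr[j].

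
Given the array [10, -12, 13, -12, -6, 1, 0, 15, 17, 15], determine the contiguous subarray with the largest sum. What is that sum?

Using Kadane's algorithm on [10, -12, 13, -12, -6, 1, 0, 15, 17, 15]:

Scanning through the array:
Position 1 (value -12): max_ending_here = -2, max_so_far = 10
Position 2 (value 13): max_ending_here = 13, max_so_far = 13
Position 3 (value -12): max_ending_here = 1, max_so_far = 13
Position 4 (value -6): max_ending_here = -5, max_so_far = 13
Position 5 (value 1): max_ending_here = 1, max_so_far = 13
Position 6 (value 0): max_ending_here = 1, max_so_far = 13
Position 7 (value 15): max_ending_here = 16, max_so_far = 16
Position 8 (value 17): max_ending_here = 33, max_so_far = 33
Position 9 (value 15): max_ending_here = 48, max_so_far = 48

Maximum subarray: [1, 0, 15, 17, 15]
Maximum sum: 48

The maximum subarray is [1, 0, 15, 17, 15] with sum 48. This subarray runs from index 5 to index 9.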